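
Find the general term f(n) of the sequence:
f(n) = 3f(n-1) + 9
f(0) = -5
First-order linear non-homogeneous.
Homogeneous solution: f_h(n) = A·(3)^n.
Try constant particular solution f_p = K: K = 3K + 9 ⇒ K = - \frac{9}{2}.
General: f(n) = A·(3)^n - \frac{9}{2}.
Apply f(0) = -5: A - \frac{9}{2} = -5 ⇒ A = - \frac{1}{2}.
So f(n) = - \frac{3^{n}}{2} - \frac{9}{2}.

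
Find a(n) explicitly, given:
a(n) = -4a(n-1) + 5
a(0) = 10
First-order linear non-homogeneous.
Homogeneous solution: a_h(n) = A·(-4)^n.
Try constant particular solution a_p = K: K = -4K + 5 ⇒ K = 1.
General: a(n) = A·(-4)^n + 1.
Apply a(0) = 10: A + 1 = 10 ⇒ A = 9.
So a(n) = 9 \left(-4\right)^{n} + 1.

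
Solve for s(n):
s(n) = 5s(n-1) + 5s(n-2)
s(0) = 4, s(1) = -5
Characteristic equation: x² - 5x - 5 = 0.
Discriminant Δ = (5)² + 4·(5) = 45.
Roots r₁,₂ = (5 ± √45)/2, so r₁ = \frac{5}{2} + \frac{3 \sqrt{5}}{2}, r₂ = \frac{5}{2} - \frac{3 \sqrt{5}}{2}.
General solution: s(n) = A·r₁^n + B·r₂^n.
From the initial conditions, A + B = 4 and r₁A + r₂B = -5.
Since r₁ - r₂ = √45: A = (-5 - (4)r₂)/√45 = 2 - \sqrt{5}, and B = 4 - A = 2 + \sqrt{5}.
So s(n) = \left(2 - \sqrt{5}\right)\left(\frac{5}{2} + \frac{3 \sqrt{5}}{2}\right)^n + \left(2 + \sqrt{5}\right)\left(\frac{5}{2} - \frac{3 \sqrt{5}}{2}\right)^n.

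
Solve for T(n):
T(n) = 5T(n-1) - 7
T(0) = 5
First-order linear non-homogeneous.
Homogeneous solution: T_h(n) = A·(5)^n.
Try constant particular solution T_p = K: K = 5K - 7 ⇒ K = \frac{7}{4}.
General: T(n) = A·(5)^n + \frac{7}{4}.
Apply T(0) = 5: A + \frac{7}{4} = 5 ⇒ A = \frac{13}{4}.
So T(n) = \frac{13 \cdot 5^{n}}{4} + \frac{7}{4}.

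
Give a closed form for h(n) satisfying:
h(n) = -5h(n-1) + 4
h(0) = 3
First-order linear non-homogeneous.
Homogeneous solution: h_h(n) = A·(-5)^n.
Try constant particular solution h_p = K: K = -5K + 4 ⇒ K = \frac{2}{3}.
General: h(n) = A·(-5)^n + \frac{2}{3}.
Apply h(0) = 3: A + \frac{2}{3} = 3 ⇒ A = \frac{7}{3}.
So h(n) = \frac{7 \left(-5\right)^{n}}{3} + \frac{2}{3}.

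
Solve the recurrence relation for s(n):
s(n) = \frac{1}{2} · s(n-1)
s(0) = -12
Pure geometric recurrence with ratio \frac{1}{2}.
By induction s(n) = s(0) · (\frac{1}{2})^n = - 12 \cdot 2^{- n}.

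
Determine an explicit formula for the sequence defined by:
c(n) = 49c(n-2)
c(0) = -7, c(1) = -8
Characteristic equation: x² - 49 = 0, which factors as (x - (-7))(x - (7)) = 0.
Roots r₁ = -7, r₂ = 7 (distinct).
General solution: c(n) = A·(-7)^n + B·(7)^n.
From c(0) = -7: A + B = -7.
From c(1) = -8: -7A + 7B = -8.
Solving: A = - \frac{41}{14}, B = - \frac{57}{14}.
So c(n) = - \frac{41 \left(-7\right)^{n}}{14} - \frac{57 \cdot 7^{n}}{14}.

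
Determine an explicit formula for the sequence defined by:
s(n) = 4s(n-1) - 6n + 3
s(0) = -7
First-order linear with linear forcing.
Homogeneous solution: s_h(n) = A·(4)^n.
Try particular s_p(n) = pn + q. Substituting:
  pn + q = 4(p(n-1) + q) - 6n + 3.
Matching the n-coefficient: p = 4p - 6 ⇒ p = 2.
Matching constants: q = -4p + 4q + 3 ⇒ q = \frac{5}{3}.
General: s(n) = A·(4)^n + 2 n + \frac{5}{3}.
Apply s(0) = -7: A + \frac{5}{3} = -7 ⇒ A = - \frac{26}{3}.
So s(n) = - \frac{26 \cdot 4^{n}}{3} + 2 n + \frac{5}{3}.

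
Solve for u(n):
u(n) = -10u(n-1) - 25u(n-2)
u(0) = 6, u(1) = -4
Characteristic equation: x² + 10x + 25 = 0, which is (x - (-5))².
Repeated root r = -5.
General solution: u(n) = (A + Bn)·(-5)^n.
From u(0) = 6: A = 6.
From u(1) = -4: (A + B)·(-5) = -4 ⇒ B = - \frac{26}{5}.
So u(n) = \left(6 - \frac{26 n}{5}\right) \cdot (-5)^n.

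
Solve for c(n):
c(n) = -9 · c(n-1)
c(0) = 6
Pure geometric recurrence with ratio -9.
By induction c(n) = c(0) · (-9)^n = 6 \left(-9\right)^{n}.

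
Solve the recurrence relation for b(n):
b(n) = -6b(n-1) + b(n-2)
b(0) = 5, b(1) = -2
Characteristic equation: x² + 6x - 1 = 0.
Discriminant Δ = (-6)² + 4·(1) = 40.
Roots r₁,₂ = (-6 ± √40)/2, so r₁ = -3 + \sqrt{10}, r₂ = - \sqrt{10} - 3.
General solution: b(n) = A·r₁^n + B·r₂^n.
From the initial conditions, A + B = 5 and r₁A + r₂B = -2.
Since r₁ - r₂ = √40: A = (-2 - (5)r₂)/√40 = \frac{13 \sqrt{10}}{20} + \frac{5}{2}, and B = 5 - A = \frac{5}{2} - \frac{13 \sqrt{10}}{20}.
So b(n) = \left(\frac{13 \sqrt{10}}{20} + \frac{5}{2}\right)\left(-3 + \sqrt{10}\right)^n + \left(\frac{5}{2} - \frac{13 \sqrt{10}}{20}\right)\left(- \sqrt{10} - 3\right)^n.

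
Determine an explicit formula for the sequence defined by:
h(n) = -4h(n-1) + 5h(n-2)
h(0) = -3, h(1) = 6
Characteristic equation: x² + 4x - 5 = 0, which factors as (x - (1))(x - (-5)) = 0.
Roots r₁ = 1, r₂ = -5 (distinct).
General solution: h(n) = A·(1)^n + B·(-5)^n.
From h(0) = -3: A + B = -3.
From h(1) = 6: A - 5B = 6.
Solving: A = - \frac{3}{2}, B = - \frac{3}{2}.
So h(n) = - \frac{3 \left(-5\right)^{n}}{2} - \frac{3}{2}.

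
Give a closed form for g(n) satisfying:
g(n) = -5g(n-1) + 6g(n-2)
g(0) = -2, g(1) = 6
Characteristic equation: x² + 5x - 6 = 0, which factors as (x - (1))(x - (-6)) = 0.
Roots r₁ = 1, r₂ = -6 (distinct).
General solution: g(n) = A·(1)^n + B·(-6)^n.
From g(0) = -2: A + B = -2.
From g(1) = 6: A - 6B = 6.
Solving: A = - \frac{6}{7}, B = - \frac{8}{7}.
So g(n) = - \frac{8 \left(-6\right)^{n}}{7} - \frac{6}{7}.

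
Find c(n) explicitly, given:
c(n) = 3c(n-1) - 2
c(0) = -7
First-order linear non-homogeneous.
Homogeneous solution: c_h(n) = A·(3)^n.
Try constant particular solution c_p = K: K = 3K - 2 ⇒ K = 1.
General: c(n) = A·(3)^n + 1.
Apply c(0) = -7: A + 1 = -7 ⇒ A = -8.
So c(n) = 1 - 8 \cdot 3^{n}.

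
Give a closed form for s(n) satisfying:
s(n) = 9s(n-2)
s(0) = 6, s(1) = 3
Characteristic equation: x² - 9 = 0, which factors as (x - (3))(x - (-3)) = 0.
Roots r₁ = 3, r₂ = -3 (distinct).
General solution: s(n) = A·(3)^n + B·(-3)^n.
From s(0) = 6: A + B = 6.
From s(1) = 3: 3A - 3B = 3.
Solving: A = \frac{7}{2}, B = \frac{5}{2}.
So s(n) = \frac{5 \left(-3\right)^{n}}{2} + \frac{7 \cdot 3^{n}}{2}.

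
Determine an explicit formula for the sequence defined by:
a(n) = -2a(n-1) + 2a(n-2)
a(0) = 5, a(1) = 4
Characteristic equation: x² + 2x - 2 = 0.
Discriminant Δ = (-2)² + 4·(2) = 12.
Roots r₁,₂ = (-2 ± √12)/2, so r₁ = -1 + \sqrt{3}, r₂ = - \sqrt{3} - 1.
General solution: a(n) = A·r₁^n + B·r₂^n.
From the initial conditions, A + B = 5 and r₁A + r₂B = 4.
Since r₁ - r₂ = √12: A = (4 - (5)r₂)/√12 = \frac{5}{2} + \frac{3 \sqrt{3}}{2}, and B = 5 - A = \frac{5}{2} - \frac{3 \sqrt{3}}{2}.
So a(n) = \left(\frac{5}{2} + \frac{3 \sqrt{3}}{2}\right)\left(-1 + \sqrt{3}\right)^n + \left(\frac{5}{2} - \frac{3 \sqrt{3}}{2}\right)\left(- \sqrt{3} - 1\right)^n.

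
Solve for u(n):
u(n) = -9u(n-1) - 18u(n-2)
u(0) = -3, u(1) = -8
Characteristic equation: x² + 9x + 18 = 0, which factors as (x - (-3))(x - (-6)) = 0.
Roots r₁ = -3, r₂ = -6 (distinct).
General solution: u(n) = A·(-3)^n + B·(-6)^n.
From u(0) = -3: A + B = -3.
From u(1) = -8: -3A - 6B = -8.
Solving: A = - \frac{26}{3}, B = \frac{17}{3}.
So u(n) = - \frac{26 \left(-3\right)^{n}}{3} + \frac{17 \left(-6\right)^{n}}{3}.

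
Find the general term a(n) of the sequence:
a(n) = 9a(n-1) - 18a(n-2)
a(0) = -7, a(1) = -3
Characteristic equation: x² - 9x + 18 = 0, which factors as (x - (3))(x - (6)) = 0.
Roots r₁ = 3, r₂ = 6 (distinct).
General solution: a(n) = A·(3)^n + B·(6)^n.
From a(0) = -7: A + B = -7.
From a(1) = -3: 3A + 6B = -3.
Solving: A = -13, B = 6.
So a(n) = - 13 \cdot 3^{n} + 6 \cdot 6^{n}.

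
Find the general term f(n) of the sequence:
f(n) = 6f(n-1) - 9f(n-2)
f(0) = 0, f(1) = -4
Characteristic equation: x² - 6x + 9 = 0, which is (x - (3))².
Repeated root r = 3.
General solution: f(n) = (A + Bn)·(3)^n.
From f(0) = 0: A = 0.
From f(1) = -4: (A + B)·(3) = -4 ⇒ B = - \frac{4}{3}.
So f(n) = \left(- \frac{4 n}{3}\right) \cdot (3)^n.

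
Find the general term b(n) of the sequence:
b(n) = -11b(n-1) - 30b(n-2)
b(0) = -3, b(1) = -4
Characteristic equation: x² + 11x + 30 = 0, which factors as (x - (-5))(x - (-6)) = 0.
Roots r₁ = -5, r₂ = -6 (distinct).
General solution: b(n) = A·(-5)^n + B·(-6)^n.
From b(0) = -3: A + B = -3.
From b(1) = -4: -5A - 6B = -4.
Solving: A = -22, B = 19.
So b(n) = - 22 \left(-5\right)^{n} + 19 \left(-6\right)^{n}.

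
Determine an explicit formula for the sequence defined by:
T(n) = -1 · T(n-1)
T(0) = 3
Pure geometric recurrence with ratio -1.
By induction T(n) = T(0) · (-1)^n = 3 \left(-1\right)^{n}.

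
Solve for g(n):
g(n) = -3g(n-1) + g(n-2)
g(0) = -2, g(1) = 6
Characteristic equation: x² + 3x - 1 = 0.
Discriminant Δ = (-3)² + 4·(1) = 13.
Roots r₁,₂ = (-3 ± √13)/2, so r₁ = - \frac{3}{2} + \frac{\sqrt{13}}{2}, r₂ = - \frac{\sqrt{13}}{2} - \frac{3}{2}.
General solution: g(n) = A·r₁^n + B·r₂^n.
From the initial conditions, A + B = -2 and r₁A + r₂B = 6.
Since r₁ - r₂ = √13: A = (6 - (-2)r₂)/√13 = -1 + \frac{3 \sqrt{13}}{13}, and B = -2 - A = -1 - \frac{3 \sqrt{13}}{13}.
So g(n) = \left(-1 + \frac{3 \sqrt{13}}{13}\right)\left(- \frac{3}{2} + \frac{\sqrt{13}}{2}\right)^n + \left(-1 - \frac{3 \sqrt{13}}{13}\right)\left(- \frac{\sqrt{13}}{2} - \frac{3}{2}\right)^n.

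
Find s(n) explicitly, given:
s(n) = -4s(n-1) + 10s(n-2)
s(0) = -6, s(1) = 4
Characteristic equation: x² + 4x - 10 = 0.
Discriminant Δ = (-4)² + 4·(10) = 56.
Roots r₁,₂ = (-4 ± √56)/2, so r₁ = -2 + \sqrt{14}, r₂ = - \sqrt{14} - 2.
General solution: s(n) = A·r₁^n + B·r₂^n.
From the initial conditions, A + B = -6 and r₁A + r₂B = 4.
Since r₁ - r₂ = √56: A = (4 - (-6)r₂)/√56 = -3 - \frac{2 \sqrt{14}}{7}, and B = -6 - A = -3 + \frac{2 \sqrt{14}}{7}.
So s(n) = \left(-3 - \frac{2 \sqrt{14}}{7}\right)\left(-2 + \sqrt{14}\right)^n + \left(-3 + \frac{2 \sqrt{14}}{7}\right)\left(- \sqrt{14} - 2\right)^n.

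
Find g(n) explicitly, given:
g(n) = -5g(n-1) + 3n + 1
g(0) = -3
First-order linear with linear forcing.
Homogeneous solution: g_h(n) = A·(-5)^n.
Try particular g_p(n) = pn + q. Substituting:
  pn + q = -5(p(n-1) + q) + 3n + 1.
Matching the n-coefficient: p = -5p + 3 ⇒ p = \frac{1}{2}.
Matching constants: q = 5p - 5q + 1 ⇒ q = \frac{7}{12}.
General: g(n) = A·(-5)^n + \frac{n}{2} + \frac{7}{12}.
Apply g(0) = -3: A + \frac{7}{12} = -3 ⇒ A = - \frac{43}{12}.
So g(n) = - \frac{43 \left(-5\right)^{n}}{12} + \frac{n}{2} + \frac{7}{12}.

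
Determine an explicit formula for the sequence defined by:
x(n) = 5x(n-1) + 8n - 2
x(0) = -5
First-order linear with linear forcing.
Homogeneous solution: x_h(n) = A·(5)^n.
Try particular x_p(n) = pn + q. Substituting:
  pn + q = 5(p(n-1) + q) + 8n - 2.
Matching the n-coefficient: p = 5p + 8 ⇒ p = -2.
Matching constants: q = -5p + 5q - 2 ⇒ q = -2.
General: x(n) = A·(5)^n - 2 n - 2.
Apply x(0) = -5: A - 2 = -5 ⇒ A = -3.
So x(n) = - 3 \cdot 5^{n} - 2 n - 2.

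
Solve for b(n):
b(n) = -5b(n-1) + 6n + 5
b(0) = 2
First-order linear with linear forcing.
Homogeneous solution: b_h(n) = A·(-5)^n.
Try particular b_p(n) = pn + q. Substituting:
  pn + q = -5(p(n-1) + q) + 6n + 5.
Matching the n-coefficient: p = -5p + 6 ⇒ p = 1.
Matching constants: q = 5p - 5q + 5 ⇒ q = \frac{5}{3}.
General: b(n) = A·(-5)^n + n + \frac{5}{3}.
Apply b(0) = 2: A + \frac{5}{3} = 2 ⇒ A = \frac{1}{3}.
So b(n) = \frac{\left(-5\right)^{n}}{3} + n + \frac{5}{3}.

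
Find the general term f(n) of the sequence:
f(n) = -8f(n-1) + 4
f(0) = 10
First-order linear non-homogeneous.
Homogeneous solution: f_h(n) = A·(-8)^n.
Try constant particular solution f_p = K: K = -8K + 4 ⇒ K = \frac{4}{9}.
General: f(n) = A·(-8)^n + \frac{4}{9}.
Apply f(0) = 10: A + \frac{4}{9} = 10 ⇒ A = \frac{86}{9}.
So f(n) = \frac{86 \left(-8\right)^{n}}{9} + \frac{4}{9}.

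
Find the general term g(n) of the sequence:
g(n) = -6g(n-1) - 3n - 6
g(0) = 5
First-order linear with linear forcing.
Homogeneous solution: g_h(n) = A·(-6)^n.
Try particular g_p(n) = pn + q. Substituting:
  pn + q = -6(p(n-1) + q) - 3n - 6.
Matching the n-coefficient: p = -6p - 3 ⇒ p = - \frac{3}{7}.
Matching constants: q = 6p - 6q - 6 ⇒ q = - \frac{60}{49}.
General: g(n) = A·(-6)^n - \frac{3 n}{7} - \frac{60}{49}.
Apply g(0) = 5: A - \frac{60}{49} = 5 ⇒ A = \frac{305}{49}.
So g(n) = \frac{305 \left(-6\right)^{n}}{49} - \frac{3 n}{7} - \frac{60}{49}.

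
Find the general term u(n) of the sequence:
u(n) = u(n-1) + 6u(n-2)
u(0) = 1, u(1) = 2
Characteristic equation: x² - x - 6 = 0, which factors as (x - (3))(x - (-2)) = 0.
Roots r₁ = 3, r₂ = -2 (distinct).
General solution: u(n) = A·(3)^n + B·(-2)^n.
From u(0) = 1: A + B = 1.
From u(1) = 2: 3A - 2B = 2.
Solving: A = \frac{4}{5}, B = \frac{1}{5}.
So u(n) = \frac{\left(-2\right)^{n}}{5} + \frac{4 \cdot 3^{n}}{5}.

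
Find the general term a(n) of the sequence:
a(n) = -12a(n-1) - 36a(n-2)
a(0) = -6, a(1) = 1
Characteristic equation: x² + 12x + 36 = 0, which is (x - (-6))².
Repeated root r = -6.
General solution: a(n) = (A + Bn)·(-6)^n.
From a(0) = -6: A = -6.
From a(1) = 1: (A + B)·(-6) = 1 ⇒ B = \frac{35}{6}.
So a(n) = \left(\frac{35 n}{6} - 6\right) \cdot (-6)^n.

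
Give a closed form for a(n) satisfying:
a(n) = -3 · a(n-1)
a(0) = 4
Pure geometric recurrence with ratio -3.
By induction a(n) = a(0) · (-3)^n = 4 \left(-3\right)^{n}.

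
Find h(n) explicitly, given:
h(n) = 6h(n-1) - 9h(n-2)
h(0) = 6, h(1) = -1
Characteristic equation: x² - 6x + 9 = 0, which is (x - (3))².
Repeated root r = 3.
General solution: h(n) = (A + Bn)·(3)^n.
From h(0) = 6: A = 6.
From h(1) = -1: (A + B)·(3) = -1 ⇒ B = - \frac{19}{3}.
So h(n) = \left(6 - \frac{19 n}{3}\right) \cdot (3)^n.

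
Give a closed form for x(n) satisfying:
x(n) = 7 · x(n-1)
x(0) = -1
Pure geometric recurrence with ratio 7.
By induction x(n) = x(0) · (7)^n = - 7^{n}.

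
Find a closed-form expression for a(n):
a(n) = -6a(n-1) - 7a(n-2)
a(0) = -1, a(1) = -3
Characteristic equation: x² + 6x + 7 = 0.
Discriminant Δ = (-6)² + 4·(-7) = 8.
Roots r₁,₂ = (-6 ± √8)/2, so r₁ = -3 + \sqrt{2}, r₂ = -3 - \sqrt{2}.
General solution: a(n) = A·r₁^n + B·r₂^n.
From the initial conditions, A + B = -1 and r₁A + r₂B = -3.
Since r₁ - r₂ = √8: A = (-3 - (-1)r₂)/√8 = - \frac{3 \sqrt{2}}{2} - \frac{1}{2}, and B = -1 - A = - \frac{1}{2} + \frac{3 \sqrt{2}}{2}.
So a(n) = \left(- \frac{3 \sqrt{2}}{2} - \frac{1}{2}\right)\left(-3 + \sqrt{2}\right)^n + \left(- \frac{1}{2} + \frac{3 \sqrt{2}}{2}\right)\left(-3 - \sqrt{2}\right)^n.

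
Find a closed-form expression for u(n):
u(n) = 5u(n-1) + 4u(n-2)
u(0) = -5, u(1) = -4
Characteristic equation: x² - 5x - 4 = 0.
Discriminant Δ = (5)² + 4·(4) = 41.
Roots r₁,₂ = (5 ± √41)/2, so r₁ = \frac{5}{2} + \frac{\sqrt{41}}{2}, r₂ = \frac{5}{2} - \frac{\sqrt{41}}{2}.
General solution: u(n) = A·r₁^n + B·r₂^n.
From the initial conditions, A + B = -5 and r₁A + r₂B = -4.
Since r₁ - r₂ = √41: A = (-4 - (-5)r₂)/√41 = - \frac{5}{2} + \frac{17 \sqrt{41}}{82}, and B = -5 - A = - \frac{5}{2} - \frac{17 \sqrt{41}}{82}.
So u(n) = \left(- \frac{5}{2} + \frac{17 \sqrt{41}}{82}\right)\left(\frac{5}{2} + \frac{\sqrt{41}}{2}\right)^n + \left(- \frac{5}{2} - \frac{17 \sqrt{41}}{82}\right)\left(\frac{5}{2} - \frac{\sqrt{41}}{2}\right)^n.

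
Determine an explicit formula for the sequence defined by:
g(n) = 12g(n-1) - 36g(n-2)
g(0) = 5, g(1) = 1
Characteristic equation: x² - 12x + 36 = 0, which is (x - (6))².
Repeated root r = 6.
General solution: g(n) = (A + Bn)·(6)^n.
From g(0) = 5: A = 5.
From g(1) = 1: (A + B)·(6) = 1 ⇒ B = - \frac{29}{6}.
So g(n) = \left(5 - \frac{29 n}{6}\right) \cdot (6)^n.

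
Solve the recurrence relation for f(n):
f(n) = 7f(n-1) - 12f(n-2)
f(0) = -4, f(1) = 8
Characteristic equation: x² - 7x + 12 = 0, which factors as (x - (3))(x - (4)) = 0.
Roots r₁ = 3, r₂ = 4 (distinct).
General solution: f(n) = A·(3)^n + B·(4)^n.
From f(0) = -4: A + B = -4.
From f(1) = 8: 3A + 4B = 8.
Solving: A = -24, B = 20.
So f(n) = - 24 \cdot 3^{n} + 20 \cdot 4^{n}.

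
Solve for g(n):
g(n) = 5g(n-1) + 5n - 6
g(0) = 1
First-order linear with linear forcing.
Homogeneous solution: g_h(n) = A·(5)^n.
Try particular g_p(n) = pn + q. Substituting:
  pn + q = 5(p(n-1) + q) + 5n - 6.
Matching the n-coefficient: p = 5p + 5 ⇒ p = - \frac{5}{4}.
Matching constants: q = -5p + 5q - 6 ⇒ q = - \frac{1}{16}.
General: g(n) = A·(5)^n - \frac{5 n}{4} - \frac{1}{16}.
Apply g(0) = 1: A - \frac{1}{16} = 1 ⇒ A = \frac{17}{16}.
So g(n) = \frac{17 \cdot 5^{n}}{16} - \frac{5 n}{4} - \frac{1}{16}.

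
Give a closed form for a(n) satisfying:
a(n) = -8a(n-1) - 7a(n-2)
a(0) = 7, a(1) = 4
Characteristic equation: x² + 8x + 7 = 0, which factors as (x - (-1))(x - (-7)) = 0.
Roots r₁ = -1, r₂ = -7 (distinct).
General solution: a(n) = A·(-1)^n + B·(-7)^n.
From a(0) = 7: A + B = 7.
From a(1) = 4: -A - 7B = 4.
Solving: A = \frac{53}{6}, B = - \frac{11}{6}.
So a(n) = \frac{53 \left(-1\right)^{n}}{6} - \frac{11 \left(-7\right)^{n}}{6}.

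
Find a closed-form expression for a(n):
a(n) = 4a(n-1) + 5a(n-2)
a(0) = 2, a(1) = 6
Characteristic equation: x² - 4x - 5 = 0, which factors as (x - (5))(x - (-1)) = 0.
Roots r₁ = 5, r₂ = -1 (distinct).
General solution: a(n) = A·(5)^n + B·(-1)^n.
From a(0) = 2: A + B = 2.
From a(1) = 6: 5A - B = 6.
Solving: A = \frac{4}{3}, B = \frac{2}{3}.
So a(n) = \frac{2 \left(-1\right)^{n}}{3} + \frac{4 \cdot 5^{n}}{3}.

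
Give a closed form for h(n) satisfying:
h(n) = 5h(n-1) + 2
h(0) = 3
First-order linear non-homogeneous.
Homogeneous solution: h_h(n) = A·(5)^n.
Try constant particular solution h_p = K: K = 5K + 2 ⇒ K = - \frac{1}{2}.
General: h(n) = A·(5)^n - \frac{1}{2}.
Apply h(0) = 3: A - \frac{1}{2} = 3 ⇒ A = \frac{7}{2}.
So h(n) = \frac{7 \cdot 5^{n}}{2} - \frac{1}{2}.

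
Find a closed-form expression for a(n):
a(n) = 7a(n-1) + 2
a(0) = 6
First-order linear non-homogeneous.
Homogeneous solution: a_h(n) = A·(7)^n.
Try constant particular solution a_p = K: K = 7K + 2 ⇒ K = - \frac{1}{3}.
General: a(n) = A·(7)^n - \frac{1}{3}.
Apply a(0) = 6: A - \frac{1}{3} = 6 ⇒ A = \frac{19}{3}.
So a(n) = \frac{19 \cdot 7^{n}}{3} - \frac{1}{3}.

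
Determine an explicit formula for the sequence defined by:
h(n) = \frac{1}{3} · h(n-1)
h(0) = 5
Pure geometric recurrence with ratio \frac{1}{3}.
By induction h(n) = h(0) · (\frac{1}{3})^n = 5 \cdot 3^{- n}.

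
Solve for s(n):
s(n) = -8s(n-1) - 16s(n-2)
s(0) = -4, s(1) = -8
Characteristic equation: x² + 8x + 16 = 0, which is (x - (-4))².
Repeated root r = -4.
General solution: s(n) = (A + Bn)·(-4)^n.
From s(0) = -4: A = -4.
From s(1) = -8: (A + B)·(-4) = -8 ⇒ B = 6.
So s(n) = \left(6 n - 4\right) \cdot (-4)^n.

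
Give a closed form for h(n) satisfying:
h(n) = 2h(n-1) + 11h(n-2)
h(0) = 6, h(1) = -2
Characteristic equation: x² - 2x - 11 = 0.
Discriminant Δ = (2)² + 4·(11) = 48.
Roots r₁,₂ = (2 ± √48)/2, so r₁ = 1 + 2 \sqrt{3}, r₂ = 1 - 2 \sqrt{3}.
General solution: h(n) = A·r₁^n + B·r₂^n.
From the initial conditions, A + B = 6 and r₁A + r₂B = -2.
Since r₁ - r₂ = √48: A = (-2 - (6)r₂)/√48 = 3 - \frac{2 \sqrt{3}}{3}, and B = 6 - A = \frac{2 \sqrt{3}}{3} + 3.
So h(n) = \left(3 - \frac{2 \sqrt{3}}{3}\right)\left(1 + 2 \sqrt{3}\right)^n + \left(\frac{2 \sqrt{3}}{3} + 3\right)\left(1 - 2 \sqrt{3}\right)^n.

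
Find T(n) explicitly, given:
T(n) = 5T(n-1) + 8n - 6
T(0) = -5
First-order linear with linear forcing.
Homogeneous solution: T_h(n) = A·(5)^n.
Try particular T_p(n) = pn + q. Substituting:
  pn + q = 5(p(n-1) + q) + 8n - 6.
Matching the n-coefficient: p = 5p + 8 ⇒ p = -2.
Matching constants: q = -5p + 5q - 6 ⇒ q = -1.
General: T(n) = A·(5)^n - 2 n - 1.
Apply T(0) = -5: A - 1 = -5 ⇒ A = -4.
So T(n) = - 4 \cdot 5^{n} - 2 n - 1.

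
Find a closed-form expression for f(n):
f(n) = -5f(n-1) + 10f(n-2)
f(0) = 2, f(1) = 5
Characteristic equation: x² + 5x - 10 = 0.
Discriminant Δ = (-5)² + 4·(10) = 65.
Roots r₁,₂ = (-5 ± √65)/2, so r₁ = - \frac{5}{2} + \frac{\sqrt{65}}{2}, r₂ = - \frac{\sqrt{65}}{2} - \frac{5}{2}.
General solution: f(n) = A·r₁^n + B·r₂^n.
From the initial conditions, A + B = 2 and r₁A + r₂B = 5.
Since r₁ - r₂ = √65: A = (5 - (2)r₂)/√65 = 1 + \frac{2 \sqrt{65}}{13}, and B = 2 - A = 1 - \frac{2 \sqrt{65}}{13}.
So f(n) = \left(1 + \frac{2 \sqrt{65}}{13}\right)\left(- \frac{5}{2} + \frac{\sqrt{65}}{2}\right)^n + \left(1 - \frac{2 \sqrt{65}}{13}\right)\left(- \frac{\sqrt{65}}{2} - \frac{5}{2}\right)^n.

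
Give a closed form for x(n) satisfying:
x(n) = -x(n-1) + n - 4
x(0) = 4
First-order linear with linear forcing.
Homogeneous solution: x_h(n) = A·(-1)^n.
Try particular x_p(n) = pn + q. Substituting:
  pn + q = -(p(n-1) + q) + n - 4.
Matching the n-coefficient: p = -p + 1 ⇒ p = \frac{1}{2}.
Matching constants: q = p - q - 4 ⇒ q = - \frac{7}{4}.
General: x(n) = A·(-1)^n + \frac{n}{2} - \frac{7}{4}.
Apply x(0) = 4: A - \frac{7}{4} = 4 ⇒ A = \frac{23}{4}.
So x(n) = \frac{23 \left(-1\right)^{n}}{4} + \frac{n}{2} - \frac{7}{4}.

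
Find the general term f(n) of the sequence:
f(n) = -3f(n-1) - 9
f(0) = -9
First-order linear non-homogeneous.
Homogeneous solution: f_h(n) = A·(-3)^n.
Try constant particular solution f_p = K: K = -3K - 9 ⇒ K = - \frac{9}{4}.
General: f(n) = A·(-3)^n - \frac{9}{4}.
Apply f(0) = -9: A - \frac{9}{4} = -9 ⇒ A = - \frac{27}{4}.
So f(n) = - \frac{27 \left(-3\right)^{n}}{4} - \frac{9}{4}.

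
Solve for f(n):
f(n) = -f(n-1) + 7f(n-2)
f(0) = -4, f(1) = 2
Characteristic equation: x² + x - 7 = 0.
Discriminant Δ = (-1)² + 4·(7) = 29.
Roots r₁,₂ = (-1 ± √29)/2, so r₁ = - \frac{1}{2} + \frac{\sqrt{29}}{2}, r₂ = - \frac{\sqrt{29}}{2} - \frac{1}{2}.
General solution: f(n) = A·r₁^n + B·r₂^n.
From the initial conditions, A + B = -4 and r₁A + r₂B = 2.
Since r₁ - r₂ = √29: A = (2 - (-4)r₂)/√29 = -2, and B = -4 - A = -2.
So f(n) = \left(-2\right)\left(- \frac{1}{2} + \frac{\sqrt{29}}{2}\right)^n + \left(-2\right)\left(- \frac{\sqrt{29}}{2} - \frac{1}{2}\right)^n.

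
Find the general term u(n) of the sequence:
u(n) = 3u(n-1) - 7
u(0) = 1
First-order linear non-homogeneous.
Homogeneous solution: u_h(n) = A·(3)^n.
Try constant particular solution u_p = K: K = 3K - 7 ⇒ K = \frac{7}{2}.
General: u(n) = A·(3)^n + \frac{7}{2}.
Apply u(0) = 1: A + \frac{7}{2} = 1 ⇒ A = - \frac{5}{2}.
So u(n) = \frac{7}{2} - \frac{5 \cdot 3^{n}}{2}.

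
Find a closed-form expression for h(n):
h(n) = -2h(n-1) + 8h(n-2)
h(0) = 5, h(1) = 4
Characteristic equation: x² + 2x - 8 = 0, which factors as (x - (2))(x - (-4)) = 0.
Roots r₁ = 2, r₂ = -4 (distinct).
General solution: h(n) = A·(2)^n + B·(-4)^n.
From h(0) = 5: A + B = 5.
From h(1) = 4: 2A - 4B = 4.
Solving: A = 4, B = 1.
So h(n) = \left(-4\right)^{n} + 4 \cdot 2^{n}.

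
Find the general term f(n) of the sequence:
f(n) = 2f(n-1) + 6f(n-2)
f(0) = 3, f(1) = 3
Characteristic equation: x² - 2x - 6 = 0.
Discriminant Δ = (2)² + 4·(6) = 28.
Roots r₁,₂ = (2 ± √28)/2, so r₁ = 1 + \sqrt{7}, r₂ = 1 - \sqrt{7}.
General solution: f(n) = A·r₁^n + B·r₂^n.
From the initial conditions, A + B = 3 and r₁A + r₂B = 3.
Since r₁ - r₂ = √28: A = (3 - (3)r₂)/√28 = \frac{3}{2}, and B = 3 - A = \frac{3}{2}.
So f(n) = \left(\frac{3}{2}\right)\left(1 + \sqrt{7}\right)^n + \left(\frac{3}{2}\right)\left(1 - \sqrt{7}\right)^n.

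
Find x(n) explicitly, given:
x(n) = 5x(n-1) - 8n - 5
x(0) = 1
First-order linear with linear forcing.
Homogeneous solution: x_h(n) = A·(5)^n.
Try particular x_p(n) = pn + q. Substituting:
  pn + q = 5(p(n-1) + q) - 8n - 5.
Matching the n-coefficient: p = 5p - 8 ⇒ p = 2.
Matching constants: q = -5p + 5q - 5 ⇒ q = \frac{15}{4}.
General: x(n) = A·(5)^n + 2 n + \frac{15}{4}.
Apply x(0) = 1: A + \frac{15}{4} = 1 ⇒ A = - \frac{11}{4}.
So x(n) = - \frac{11 \cdot 5^{n}}{4} + 2 n + \frac{15}{4}.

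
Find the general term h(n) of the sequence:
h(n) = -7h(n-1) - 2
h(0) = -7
First-order linear non-homogeneous.
Homogeneous solution: h_h(n) = A·(-7)^n.
Try constant particular solution h_p = K: K = -7K - 2 ⇒ K = - \frac{1}{4}.
General: h(n) = A·(-7)^n - \frac{1}{4}.
Apply h(0) = -7: A - \frac{1}{4} = -7 ⇒ A = - \frac{27}{4}.
So h(n) = - \frac{27 \left(-7\right)^{n}}{4} - \frac{1}{4}.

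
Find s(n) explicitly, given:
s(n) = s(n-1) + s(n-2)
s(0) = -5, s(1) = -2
Characteristic equation: x² - x - 1 = 0.
Discriminant Δ = (1)² + 4·(1) = 5.
Roots r₁,₂ = (1 ± √5)/2, so r₁ = \frac{1}{2} + \frac{\sqrt{5}}{2}, r₂ = \frac{1}{2} - \frac{\sqrt{5}}{2}.
General solution: s(n) = A·r₁^n + B·r₂^n.
From the initial conditions, A + B = -5 and r₁A + r₂B = -2.
Since r₁ - r₂ = √5: A = (-2 - (-5)r₂)/√5 = - \frac{5}{2} + \frac{\sqrt{5}}{10}, and B = -5 - A = - \frac{5}{2} - \frac{\sqrt{5}}{10}.
So s(n) = \left(- \frac{5}{2} + \frac{\sqrt{5}}{10}\right)\left(\frac{1}{2} + \frac{\sqrt{5}}{2}\right)^n + \left(- \frac{5}{2} - \frac{\sqrt{5}}{10}\right)\left(\frac{1}{2} - \frac{\sqrt{5}}{2}\right)^n.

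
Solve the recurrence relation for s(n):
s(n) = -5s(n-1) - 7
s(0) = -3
First-order linear non-homogeneous.
Homogeneous solution: s_h(n) = A·(-5)^n.
Try constant particular solution s_p = K: K = -5K - 7 ⇒ K = - \frac{7}{6}.
General: s(n) = A·(-5)^n - \frac{7}{6}.
Apply s(0) = -3: A - \frac{7}{6} = -3 ⇒ A = - \frac{11}{6}.
So s(n) = - \frac{11 \left(-5\right)^{n}}{6} - \frac{7}{6}.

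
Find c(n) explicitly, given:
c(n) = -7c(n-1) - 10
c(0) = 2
First-order linear non-homogeneous.
Homogeneous solution: c_h(n) = A·(-7)^n.
Try constant particular solution c_p = K: K = -7K - 10 ⇒ K = - \frac{5}{4}.
General: c(n) = A·(-7)^n - \frac{5}{4}.
Apply c(0) = 2: A - \frac{5}{4} = 2 ⇒ A = \frac{13}{4}.
So c(n) = \frac{13 \left(-7\right)^{n}}{4} - \frac{5}{4}.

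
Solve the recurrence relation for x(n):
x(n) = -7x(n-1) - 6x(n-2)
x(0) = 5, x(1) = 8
Characteristic equation: x² + 7x + 6 = 0, which factors as (x - (-6))(x - (-1)) = 0.
Roots r₁ = -6, r₂ = -1 (distinct).
General solution: x(n) = A·(-6)^n + B·(-1)^n.
From x(0) = 5: A + B = 5.
From x(1) = 8: -6A - B = 8.
Solving: A = - \frac{13}{5}, B = \frac{38}{5}.
So x(n) = \frac{38 \left(-1\right)^{n}}{5} - \frac{13 \left(-6\right)^{n}}{5}.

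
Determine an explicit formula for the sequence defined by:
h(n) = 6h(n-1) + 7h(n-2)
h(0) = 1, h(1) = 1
Characteristic equation: x² - 6x - 7 = 0, which factors as (x - (7))(x - (-1)) = 0.
Roots r₁ = 7, r₂ = -1 (distinct).
General solution: h(n) = A·(7)^n + B·(-1)^n.
From h(0) = 1: A + B = 1.
From h(1) = 1: 7A - B = 1.
Solving: A = \frac{1}{4}, B = \frac{3}{4}.
So h(n) = \frac{3 \left(-1\right)^{n}}{4} + \frac{7^{n}}{4}.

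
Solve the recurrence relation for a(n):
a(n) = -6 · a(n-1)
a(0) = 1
Pure geometric recurrence with ratio -6.
By induction a(n) = a(0) · (-6)^n = \left(-6\right)^{n}.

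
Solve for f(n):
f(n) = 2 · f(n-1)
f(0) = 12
Pure geometric recurrence with ratio 2.
By induction f(n) = f(0) · (2)^n = 12 \cdot 2^{n}.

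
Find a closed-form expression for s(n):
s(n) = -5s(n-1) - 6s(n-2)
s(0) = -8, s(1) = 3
Characteristic equation: x² + 5x + 6 = 0, which factors as (x - (-2))(x - (-3)) = 0.
Roots r₁ = -2, r₂ = -3 (distinct).
General solution: s(n) = A·(-2)^n + B·(-3)^n.
From s(0) = -8: A + B = -8.
From s(1) = 3: -2A - 3B = 3.
Solving: A = -21, B = 13.
So s(n) = - 21 \left(-2\right)^{n} + 13 \left(-3\right)^{n}.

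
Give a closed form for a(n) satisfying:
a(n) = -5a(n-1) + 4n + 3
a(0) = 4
First-order linear with linear forcing.
Homogeneous solution: a_h(n) = A·(-5)^n.
Try particular a_p(n) = pn + q. Substituting:
  pn + q = -5(p(n-1) + q) + 4n + 3.
Matching the n-coefficient: p = -5p + 4 ⇒ p = \frac{2}{3}.
Matching constants: q = 5p - 5q + 3 ⇒ q = \frac{19}{18}.
General: a(n) = A·(-5)^n + \frac{2 n}{3} + \frac{19}{18}.
Apply a(0) = 4: A + \frac{19}{18} = 4 ⇒ A = \frac{53}{18}.
So a(n) = \frac{53 \left(-5\right)^{n}}{18} + \frac{2 n}{3} + \frac{19}{18}.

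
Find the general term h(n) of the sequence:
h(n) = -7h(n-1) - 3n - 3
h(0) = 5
First-order linear with linear forcing.
Homogeneous solution: h_h(n) = A·(-7)^n.
Try particular h_p(n) = pn + q. Substituting:
  pn + q = -7(p(n-1) + q) - 3n - 3.
Matching the n-coefficient: p = -7p - 3 ⇒ p = - \frac{3}{8}.
Matching constants: q = 7p - 7q - 3 ⇒ q = - \frac{45}{64}.
General: h(n) = A·(-7)^n - \frac{3 n}{8} - \frac{45}{64}.
Apply h(0) = 5: A - \frac{45}{64} = 5 ⇒ A = \frac{365}{64}.
So h(n) = \frac{365 \left(-7\right)^{n}}{64} - \frac{3 n}{8} - \frac{45}{64}.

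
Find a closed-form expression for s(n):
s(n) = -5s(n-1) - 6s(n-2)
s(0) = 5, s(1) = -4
Characteristic equation: x² + 5x + 6 = 0, which factors as (x - (-3))(x - (-2)) = 0.
Roots r₁ = -3, r₂ = -2 (distinct).
General solution: s(n) = A·(-3)^n + B·(-2)^n.
From s(0) = 5: A + B = 5.
From s(1) = -4: -3A - 2B = -4.
Solving: A = -6, B = 11.
So s(n) = 11 \left(-2\right)^{n} - 6 \left(-3\right)^{n}.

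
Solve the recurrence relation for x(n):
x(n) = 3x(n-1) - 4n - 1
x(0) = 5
First-order linear with linear forcing.
Homogeneous solution: x_h(n) = A·(3)^n.
Try particular x_p(n) = pn + q. Substituting:
  pn + q = 3(p(n-1) + q) - 4n - 1.
Matching the n-coefficient: p = 3p - 4 ⇒ p = 2.
Matching constants: q = -3p + 3q - 1 ⇒ q = \frac{7}{2}.
General: x(n) = A·(3)^n + 2 n + \frac{7}{2}.
Apply x(0) = 5: A + \frac{7}{2} = 5 ⇒ A = \frac{3}{2}.
So x(n) = \frac{3 \cdot 3^{n}}{2} + 2 n + \frac{7}{2}.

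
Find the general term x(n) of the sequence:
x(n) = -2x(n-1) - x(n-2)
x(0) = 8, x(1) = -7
Characteristic equation: x² + 2x + 1 = 0, which is (x - (-1))².
Repeated root r = -1.
General solution: x(n) = (A + Bn)·(-1)^n.
From x(0) = 8: A = 8.
From x(1) = -7: (A + B)·(-1) = -7 ⇒ B = -1.
So x(n) = \left(8 - n\right) \cdot (-1)^n.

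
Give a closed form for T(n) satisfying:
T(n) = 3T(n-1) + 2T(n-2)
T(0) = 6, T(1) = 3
Characteristic equation: x² - 3x - 2 = 0.
Discriminant Δ = (3)² + 4·(2) = 17.
Roots r₁,₂ = (3 ± √17)/2, so r₁ = \frac{3}{2} + \frac{\sqrt{17}}{2}, r₂ = \frac{3}{2} - \frac{\sqrt{17}}{2}.
General solution: T(n) = A·r₁^n + B·r₂^n.
From the initial conditions, A + B = 6 and r₁A + r₂B = 3.
Since r₁ - r₂ = √17: A = (3 - (6)r₂)/√17 = 3 - \frac{6 \sqrt{17}}{17}, and B = 6 - A = \frac{6 \sqrt{17}}{17} + 3.
So T(n) = \left(3 - \frac{6 \sqrt{17}}{17}\right)\left(\frac{3}{2} + \frac{\sqrt{17}}{2}\right)^n + \left(\frac{6 \sqrt{17}}{17} + 3\right)\left(\frac{3}{2} - \frac{\sqrt{17}}{2}\right)^n.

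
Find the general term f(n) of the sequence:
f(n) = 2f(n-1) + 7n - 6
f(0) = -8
First-order linear with linear forcing.
Homogeneous solution: f_h(n) = A·(2)^n.
Try particular f_p(n) = pn + q. Substituting:
  pn + q = 2(p(n-1) + q) + 7n - 6.
Matching the n-coefficient: p = 2p + 7 ⇒ p = -7.
Matching constants: q = -2p + 2q - 6 ⇒ q = -8.
General: f(n) = A·(2)^n - 7 n - 8.
Apply f(0) = -8: A - 8 = -8 ⇒ A = 0.
So f(n) = - 7 n - 8.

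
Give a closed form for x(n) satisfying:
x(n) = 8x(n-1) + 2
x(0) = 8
First-order linear non-homogeneous.
Homogeneous solution: x_h(n) = A·(8)^n.
Try constant particular solution x_p = K: K = 8K + 2 ⇒ K = - \frac{2}{7}.
General: x(n) = A·(8)^n - \frac{2}{7}.
Apply x(0) = 8: A - \frac{2}{7} = 8 ⇒ A = \frac{58}{7}.
So x(n) = \frac{58 \cdot 8^{n}}{7} - \frac{2}{7}.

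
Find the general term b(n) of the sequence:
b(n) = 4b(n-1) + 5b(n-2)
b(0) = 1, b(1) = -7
Characteristic equation: x² - 4x - 5 = 0, which factors as (x - (5))(x - (-1)) = 0.
Roots r₁ = 5, r₂ = -1 (distinct).
General solution: b(n) = A·(5)^n + B·(-1)^n.
From b(0) = 1: A + B = 1.
From b(1) = -7: 5A - B = -7.
Solving: A = -1, B = 2.
So b(n) = 2 \left(-1\right)^{n} - 5^{n}.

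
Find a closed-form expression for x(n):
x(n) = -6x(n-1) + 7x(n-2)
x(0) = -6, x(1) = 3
Characteristic equation: x² + 6x - 7 = 0, which factors as (x - (1))(x - (-7)) = 0.
Roots r₁ = 1, r₂ = -7 (distinct).
General solution: x(n) = A·(1)^n + B·(-7)^n.
From x(0) = -6: A + B = -6.
From x(1) = 3: A - 7B = 3.
Solving: A = - \frac{39}{8}, B = - \frac{9}{8}.
So x(n) = - \frac{9 \left(-7\right)^{n}}{8} - \frac{39}{8}.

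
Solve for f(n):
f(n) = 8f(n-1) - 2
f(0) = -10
First-order linear non-homogeneous.
Homogeneous solution: f_h(n) = A·(8)^n.
Try constant particular solution f_p = K: K = 8K - 2 ⇒ K = \frac{2}{7}.
General: f(n) = A·(8)^n + \frac{2}{7}.
Apply f(0) = -10: A + \frac{2}{7} = -10 ⇒ A = - \frac{72}{7}.
So f(n) = \frac{2}{7} - \frac{72 \cdot 8^{n}}{7}.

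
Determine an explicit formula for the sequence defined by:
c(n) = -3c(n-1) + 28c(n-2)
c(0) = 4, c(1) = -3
Characteristic equation: x² + 3x - 28 = 0, which factors as (x - (4))(x - (-7)) = 0.
Roots r₁ = 4, r₂ = -7 (distinct).
General solution: c(n) = A·(4)^n + B·(-7)^n.
From c(0) = 4: A + B = 4.
From c(1) = -3: 4A - 7B = -3.
Solving: A = \frac{25}{11}, B = \frac{19}{11}.
So c(n) = \frac{19 \left(-7\right)^{n}}{11} + \frac{25 \cdot 4^{n}}{11}.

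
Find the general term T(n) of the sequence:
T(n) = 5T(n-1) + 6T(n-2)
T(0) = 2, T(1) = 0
Characteristic equation: x² - 5x - 6 = 0, which factors as (x - (6))(x - (-1)) = 0.
Roots r₁ = 6, r₂ = -1 (distinct).
General solution: T(n) = A·(6)^n + B·(-1)^n.
From T(0) = 2: A + B = 2.
From T(1) = 0: 6A - B = 0.
Solving: A = \frac{2}{7}, B = \frac{12}{7}.
So T(n) = \frac{12 \left(-1\right)^{n}}{7} + \frac{2 \cdot 6^{n}}{7}.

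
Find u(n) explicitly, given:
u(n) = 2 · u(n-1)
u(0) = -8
Pure geometric recurrence with ratio 2.
By induction u(n) = u(0) · (2)^n = - 8 \cdot 2^{n}.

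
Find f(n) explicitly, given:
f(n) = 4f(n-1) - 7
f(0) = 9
First-order linear non-homogeneous.
Homogeneous solution: f_h(n) = A·(4)^n.
Try constant particular solution f_p = K: K = 4K - 7 ⇒ K = \frac{7}{3}.
General: f(n) = A·(4)^n + \frac{7}{3}.
Apply f(0) = 9: A + \frac{7}{3} = 9 ⇒ A = \frac{20}{3}.
So f(n) = \frac{20 \cdot 4^{n}}{3} + \frac{7}{3}.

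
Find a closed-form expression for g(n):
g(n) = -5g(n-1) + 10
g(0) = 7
First-order linear non-homogeneous.
Homogeneous solution: g_h(n) = A·(-5)^n.
Try constant particular solution g_p = K: K = -5K + 10 ⇒ K = \frac{5}{3}.
General: g(n) = A·(-5)^n + \frac{5}{3}.
Apply g(0) = 7: A + \frac{5}{3} = 7 ⇒ A = \frac{16}{3}.
So g(n) = \frac{16 \left(-5\right)^{n}}{3} + \frac{5}{3}.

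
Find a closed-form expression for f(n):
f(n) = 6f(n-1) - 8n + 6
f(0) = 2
First-order linear with linear forcing.
Homogeneous solution: f_h(n) = A·(6)^n.
Try particular f_p(n) = pn + q. Substituting:
  pn + q = 6(p(n-1) + q) - 8n + 6.
Matching the n-coefficient: p = 6p - 8 ⇒ p = \frac{8}{5}.
Matching constants: q = -6p + 6q + 6 ⇒ q = \frac{18}{25}.
General: f(n) = A·(6)^n + \frac{8 n}{5} + \frac{18}{25}.
Apply f(0) = 2: A + \frac{18}{25} = 2 ⇒ A = \frac{32}{25}.
So f(n) = \frac{32 \cdot 6^{n}}{25} + \frac{8 n}{5} + \frac{18}{25}.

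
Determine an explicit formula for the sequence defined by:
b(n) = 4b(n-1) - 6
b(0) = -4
First-order linear non-homogeneous.
Homogeneous solution: b_h(n) = A·(4)^n.
Try constant particular solution b_p = K: K = 4K - 6 ⇒ K = 2.
General: b(n) = A·(4)^n + 2.
Apply b(0) = -4: A + 2 = -4 ⇒ A = -6.
So b(n) = 2 - 6 \cdot 4^{n}.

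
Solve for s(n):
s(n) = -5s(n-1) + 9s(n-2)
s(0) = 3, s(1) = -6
Characteristic equation: x² + 5x - 9 = 0.
Discriminant Δ = (-5)² + 4·(9) = 61.
Roots r₁,₂ = (-5 ± √61)/2, so r₁ = - \frac{5}{2} + \frac{\sqrt{61}}{2}, r₂ = - \frac{\sqrt{61}}{2} - \frac{5}{2}.
General solution: s(n) = A·r₁^n + B·r₂^n.
From the initial conditions, A + B = 3 and r₁A + r₂B = -6.
Since r₁ - r₂ = √61: A = (-6 - (3)r₂)/√61 = \frac{3 \sqrt{61}}{122} + \frac{3}{2}, and B = 3 - A = \frac{3}{2} - \frac{3 \sqrt{61}}{122}.
So s(n) = \left(\frac{3 \sqrt{61}}{122} + \frac{3}{2}\right)\left(- \frac{5}{2} + \frac{\sqrt{61}}{2}\right)^n + \left(\frac{3}{2} - \frac{3 \sqrt{61}}{122}\right)\left(- \frac{\sqrt{61}}{2} - \frac{5}{2}\right)^n.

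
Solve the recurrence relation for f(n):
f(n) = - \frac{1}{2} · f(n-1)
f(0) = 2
Pure geometric recurrence with ratio - \frac{1}{2}.
By induction f(n) = f(0) · (- \frac{1}{2})^n = 2 \left(- \frac{1}{2}\right)^{n}.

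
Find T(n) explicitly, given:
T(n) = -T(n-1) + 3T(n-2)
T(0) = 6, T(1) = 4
Characteristic equation: x² + x - 3 = 0.
Discriminant Δ = (-1)² + 4·(3) = 13.
Roots r₁,₂ = (-1 ± √13)/2, so r₁ = - \frac{1}{2} + \frac{\sqrt{13}}{2}, r₂ = - \frac{\sqrt{13}}{2} - \frac{1}{2}.
General solution: T(n) = A·r₁^n + B·r₂^n.
From the initial conditions, A + B = 6 and r₁A + r₂B = 4.
Since r₁ - r₂ = √13: A = (4 - (6)r₂)/√13 = \frac{7 \sqrt{13}}{13} + 3, and B = 6 - A = 3 - \frac{7 \sqrt{13}}{13}.
So T(n) = \left(\frac{7 \sqrt{13}}{13} + 3\right)\left(- \frac{1}{2} + \frac{\sqrt{13}}{2}\right)^n + \left(3 - \frac{7 \sqrt{13}}{13}\right)\left(- \frac{\sqrt{13}}{2} - \frac{1}{2}\right)^n.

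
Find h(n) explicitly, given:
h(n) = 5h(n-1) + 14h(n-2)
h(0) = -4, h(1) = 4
Characteristic equation: x² - 5x - 14 = 0, which factors as (x - (-2))(x - (7)) = 0.
Roots r₁ = -2, r₂ = 7 (distinct).
General solution: h(n) = A·(-2)^n + B·(7)^n.
From h(0) = -4: A + B = -4.
From h(1) = 4: -2A + 7B = 4.
Solving: A = - \frac{32}{9}, B = - \frac{4}{9}.
So h(n) = - \frac{32 \left(-2\right)^{n}}{9} - \frac{4 \cdot 7^{n}}{9}.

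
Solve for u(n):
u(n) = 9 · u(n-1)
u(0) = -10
Pure geometric recurrence with ratio 9.
By induction u(n) = u(0) · (9)^n = - 10 \cdot 9^{n}.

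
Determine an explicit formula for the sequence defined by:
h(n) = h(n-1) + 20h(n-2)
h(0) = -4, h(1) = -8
Characteristic equation: x² - x - 20 = 0, which factors as (x - (-4))(x - (5)) = 0.
Roots r₁ = -4, r₂ = 5 (distinct).
General solution: h(n) = A·(-4)^n + B·(5)^n.
From h(0) = -4: A + B = -4.
From h(1) = -8: -4A + 5B = -8.
Solving: A = - \frac{4}{3}, B = - \frac{8}{3}.
So h(n) = - \frac{4 \left(-4\right)^{n}}{3} - \frac{8 \cdot 5^{n}}{3}.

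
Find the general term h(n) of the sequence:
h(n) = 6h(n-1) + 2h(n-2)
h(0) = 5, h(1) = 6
Characteristic equation: x² - 6x - 2 = 0.
Discriminant Δ = (6)² + 4·(2) = 44.
Roots r₁,₂ = (6 ± √44)/2, so r₁ = 3 + \sqrt{11}, r₂ = 3 - \sqrt{11}.
General solution: h(n) = A·r₁^n + B·r₂^n.
From the initial conditions, A + B = 5 and r₁A + r₂B = 6.
Since r₁ - r₂ = √44: A = (6 - (5)r₂)/√44 = \frac{5}{2} - \frac{9 \sqrt{11}}{22}, and B = 5 - A = \frac{9 \sqrt{11}}{22} + \frac{5}{2}.
So h(n) = \left(\frac{5}{2} - \frac{9 \sqrt{11}}{22}\right)\left(3 + \sqrt{11}\right)^n + \left(\frac{9 \sqrt{11}}{22} + \frac{5}{2}\right)\left(3 - \sqrt{11}\right)^n.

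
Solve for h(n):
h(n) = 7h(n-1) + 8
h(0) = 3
First-order linear non-homogeneous.
Homogeneous solution: h_h(n) = A·(7)^n.
Try constant particular solution h_p = K: K = 7K + 8 ⇒ K = - \frac{4}{3}.
General: h(n) = A·(7)^n - \frac{4}{3}.
Apply h(0) = 3: A - \frac{4}{3} = 3 ⇒ A = \frac{13}{3}.
So h(n) = \frac{13 \cdot 7^{n}}{3} - \frac{4}{3}.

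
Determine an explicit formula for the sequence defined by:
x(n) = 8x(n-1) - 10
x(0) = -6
First-order linear non-homogeneous.
Homogeneous solution: x_h(n) = A·(8)^n.
Try constant particular solution x_p = K: K = 8K - 10 ⇒ K = \frac{10}{7}.
General: x(n) = A·(8)^n + \frac{10}{7}.
Apply x(0) = -6: A + \frac{10}{7} = -6 ⇒ A = - \frac{52}{7}.
So x(n) = \frac{10}{7} - \frac{52 \cdot 8^{n}}{7}.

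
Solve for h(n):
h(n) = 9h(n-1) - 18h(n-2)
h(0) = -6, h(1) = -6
Characteristic equation: x² - 9x + 18 = 0, which factors as (x - (3))(x - (6)) = 0.
Roots r₁ = 3, r₂ = 6 (distinct).
General solution: h(n) = A·(3)^n + B·(6)^n.
From h(0) = -6: A + B = -6.
From h(1) = -6: 3A + 6B = -6.
Solving: A = -10, B = 4.
So h(n) = - 10 \cdot 3^{n} + 4 \cdot 6^{n}.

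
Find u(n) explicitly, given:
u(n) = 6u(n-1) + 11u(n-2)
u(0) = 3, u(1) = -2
Characteristic equation: x² - 6x - 11 = 0.
Discriminant Δ = (6)² + 4·(11) = 80.
Roots r₁,₂ = (6 ± √80)/2, so r₁ = 3 + 2 \sqrt{5}, r₂ = 3 - 2 \sqrt{5}.
General solution: u(n) = A·r₁^n + B·r₂^n.
From the initial conditions, A + B = 3 and r₁A + r₂B = -2.
Since r₁ - r₂ = √80: A = (-2 - (3)r₂)/√80 = \frac{3}{2} - \frac{11 \sqrt{5}}{20}, and B = 3 - A = \frac{11 \sqrt{5}}{20} + \frac{3}{2}.
So u(n) = \left(\frac{3}{2} - \frac{11 \sqrt{5}}{20}\right)\left(3 + 2 \sqrt{5}\right)^n + \left(\frac{11 \sqrt{5}}{20} + \frac{3}{2}\right)\left(3 - 2 \sqrt{5}\right)^n.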